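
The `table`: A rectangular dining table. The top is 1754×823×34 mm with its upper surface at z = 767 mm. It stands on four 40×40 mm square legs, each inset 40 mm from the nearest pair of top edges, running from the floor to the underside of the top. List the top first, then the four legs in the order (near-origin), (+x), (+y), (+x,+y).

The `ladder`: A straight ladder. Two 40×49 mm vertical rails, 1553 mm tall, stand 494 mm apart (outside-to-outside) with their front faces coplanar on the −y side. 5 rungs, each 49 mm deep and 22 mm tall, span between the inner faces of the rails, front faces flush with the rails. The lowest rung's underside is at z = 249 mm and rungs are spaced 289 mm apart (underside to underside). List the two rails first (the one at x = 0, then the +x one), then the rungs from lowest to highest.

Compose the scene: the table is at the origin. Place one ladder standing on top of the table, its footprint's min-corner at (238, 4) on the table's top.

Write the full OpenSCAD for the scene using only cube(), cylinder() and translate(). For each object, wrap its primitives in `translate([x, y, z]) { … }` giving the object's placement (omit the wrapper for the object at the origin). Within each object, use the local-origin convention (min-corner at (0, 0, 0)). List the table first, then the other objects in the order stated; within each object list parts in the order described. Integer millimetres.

translate([0, 0, 733]) cube([1754, 823, 34]);
translate([40, 40, 0]) cube([40, 40, 733]);
translate([1674, 40, 0]) cube([40, 40, 733]);
translate([40, 743, 0]) cube([40, 40, 733]);
translate([1674, 743, 0]) cube([40, 40, 733]);
translate([238, 4, 767]) {
  cube([40, 49, 1553]);
  translate([454, 0, 0]) cube([40, 49, 1553]);
  translate([40, 0, 249]) cube([414, 49, 22]);
  translate([40, 0, 538]) cube([414, 49, 22]);
  translate([40, 0, 827]) cube([414, 49, 22]);
  translate([40, 0, 1116]) cube([414, 49, 22]);
  translate([40, 0, 1405]) cube([414, 49, 22]);
}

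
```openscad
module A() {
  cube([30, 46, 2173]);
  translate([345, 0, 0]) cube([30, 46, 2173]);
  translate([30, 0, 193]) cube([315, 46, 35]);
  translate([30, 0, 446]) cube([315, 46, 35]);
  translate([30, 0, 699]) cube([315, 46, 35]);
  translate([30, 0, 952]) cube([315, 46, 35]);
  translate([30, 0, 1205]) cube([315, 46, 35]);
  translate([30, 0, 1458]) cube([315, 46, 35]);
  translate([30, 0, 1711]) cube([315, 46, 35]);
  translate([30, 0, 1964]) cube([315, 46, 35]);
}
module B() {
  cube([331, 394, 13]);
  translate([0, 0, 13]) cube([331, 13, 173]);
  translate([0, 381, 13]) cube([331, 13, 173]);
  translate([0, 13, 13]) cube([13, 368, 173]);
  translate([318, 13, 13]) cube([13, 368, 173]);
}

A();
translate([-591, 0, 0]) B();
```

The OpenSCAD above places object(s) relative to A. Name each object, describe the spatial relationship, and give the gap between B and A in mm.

The open box's nearest face is 260 mm from the ladder's −x face.

A is a ladder. B is an open box. The open box is on the floor beside the ladder on its −x side. The gap between the open box and the ladder is 260 mm.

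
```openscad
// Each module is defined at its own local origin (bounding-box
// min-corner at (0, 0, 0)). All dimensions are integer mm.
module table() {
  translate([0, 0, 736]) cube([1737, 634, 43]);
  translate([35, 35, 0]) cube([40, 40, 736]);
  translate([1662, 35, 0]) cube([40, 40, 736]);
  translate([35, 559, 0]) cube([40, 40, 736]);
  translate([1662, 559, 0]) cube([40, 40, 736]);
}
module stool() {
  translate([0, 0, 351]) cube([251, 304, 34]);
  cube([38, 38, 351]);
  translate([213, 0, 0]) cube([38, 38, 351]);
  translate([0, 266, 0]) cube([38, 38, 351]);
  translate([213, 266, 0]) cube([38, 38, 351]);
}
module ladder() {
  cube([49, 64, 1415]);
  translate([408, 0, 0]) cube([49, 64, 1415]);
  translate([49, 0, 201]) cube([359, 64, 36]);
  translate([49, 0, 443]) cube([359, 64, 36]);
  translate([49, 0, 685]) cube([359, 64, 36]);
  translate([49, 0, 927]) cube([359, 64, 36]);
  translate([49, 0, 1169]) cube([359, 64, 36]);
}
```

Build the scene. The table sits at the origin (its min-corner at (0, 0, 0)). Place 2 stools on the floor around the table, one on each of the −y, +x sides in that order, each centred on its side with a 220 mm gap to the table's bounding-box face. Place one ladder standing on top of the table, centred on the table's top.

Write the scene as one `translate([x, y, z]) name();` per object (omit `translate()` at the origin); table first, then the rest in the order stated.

table();
translate([743, -524, 0]) stool();
translate([1957, 165, 0]) stool();
translate([640, 285, 779]) ladder();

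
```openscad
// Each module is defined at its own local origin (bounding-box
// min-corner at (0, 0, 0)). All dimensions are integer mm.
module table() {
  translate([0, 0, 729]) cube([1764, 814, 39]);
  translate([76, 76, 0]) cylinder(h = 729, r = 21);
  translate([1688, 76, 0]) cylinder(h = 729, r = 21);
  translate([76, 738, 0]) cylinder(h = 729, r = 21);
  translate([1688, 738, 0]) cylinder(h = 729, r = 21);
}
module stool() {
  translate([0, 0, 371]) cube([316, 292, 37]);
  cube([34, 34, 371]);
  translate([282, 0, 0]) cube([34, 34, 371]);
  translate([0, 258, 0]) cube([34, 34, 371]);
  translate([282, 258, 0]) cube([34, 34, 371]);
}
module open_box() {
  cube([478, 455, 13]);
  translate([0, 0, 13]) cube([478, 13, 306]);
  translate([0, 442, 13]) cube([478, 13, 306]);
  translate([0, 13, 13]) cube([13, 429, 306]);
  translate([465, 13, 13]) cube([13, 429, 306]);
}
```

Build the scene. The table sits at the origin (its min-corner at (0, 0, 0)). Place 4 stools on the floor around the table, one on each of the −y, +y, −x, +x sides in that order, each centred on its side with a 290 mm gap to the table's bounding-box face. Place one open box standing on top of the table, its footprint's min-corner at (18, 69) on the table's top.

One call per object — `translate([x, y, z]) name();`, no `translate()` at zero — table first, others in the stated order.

table();
translate([724, -582, 0]) stool();
translate([724, 1104, 0]) stool();
translate([-606, 261, 0]) stool();
translate([2054, 261, 0]) stool();
translate([18, 69, 768]) open_box();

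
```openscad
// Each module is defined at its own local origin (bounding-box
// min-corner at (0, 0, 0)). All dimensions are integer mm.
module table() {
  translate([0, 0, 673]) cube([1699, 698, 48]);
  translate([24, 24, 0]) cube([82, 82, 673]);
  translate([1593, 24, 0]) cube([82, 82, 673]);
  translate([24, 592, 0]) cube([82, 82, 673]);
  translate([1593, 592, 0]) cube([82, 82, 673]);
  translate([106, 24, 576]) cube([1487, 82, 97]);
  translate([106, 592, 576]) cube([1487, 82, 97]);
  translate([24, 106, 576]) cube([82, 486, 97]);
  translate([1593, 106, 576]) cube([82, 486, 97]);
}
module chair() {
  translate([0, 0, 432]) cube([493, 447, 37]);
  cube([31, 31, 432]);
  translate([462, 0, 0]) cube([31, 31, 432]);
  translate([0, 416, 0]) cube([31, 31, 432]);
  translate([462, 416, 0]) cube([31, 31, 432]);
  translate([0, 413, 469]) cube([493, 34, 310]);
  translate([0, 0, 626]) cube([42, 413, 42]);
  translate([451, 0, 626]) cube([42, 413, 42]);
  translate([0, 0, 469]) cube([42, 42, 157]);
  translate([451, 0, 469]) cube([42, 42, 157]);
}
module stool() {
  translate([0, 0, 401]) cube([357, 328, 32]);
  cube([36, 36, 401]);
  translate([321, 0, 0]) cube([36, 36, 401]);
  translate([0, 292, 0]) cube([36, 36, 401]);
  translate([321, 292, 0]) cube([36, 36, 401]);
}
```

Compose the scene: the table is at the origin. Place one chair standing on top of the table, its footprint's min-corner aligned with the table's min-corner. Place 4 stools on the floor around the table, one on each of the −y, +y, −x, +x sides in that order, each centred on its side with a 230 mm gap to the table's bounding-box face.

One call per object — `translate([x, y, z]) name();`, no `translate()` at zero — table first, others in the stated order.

table();
translate([0, 0, 721]) chair();
translate([671, -558, 0]) stool();
translate([671, 928, 0]) stool();
translate([-587, 185, 0]) stool();
translate([1929, 185, 0]) stool();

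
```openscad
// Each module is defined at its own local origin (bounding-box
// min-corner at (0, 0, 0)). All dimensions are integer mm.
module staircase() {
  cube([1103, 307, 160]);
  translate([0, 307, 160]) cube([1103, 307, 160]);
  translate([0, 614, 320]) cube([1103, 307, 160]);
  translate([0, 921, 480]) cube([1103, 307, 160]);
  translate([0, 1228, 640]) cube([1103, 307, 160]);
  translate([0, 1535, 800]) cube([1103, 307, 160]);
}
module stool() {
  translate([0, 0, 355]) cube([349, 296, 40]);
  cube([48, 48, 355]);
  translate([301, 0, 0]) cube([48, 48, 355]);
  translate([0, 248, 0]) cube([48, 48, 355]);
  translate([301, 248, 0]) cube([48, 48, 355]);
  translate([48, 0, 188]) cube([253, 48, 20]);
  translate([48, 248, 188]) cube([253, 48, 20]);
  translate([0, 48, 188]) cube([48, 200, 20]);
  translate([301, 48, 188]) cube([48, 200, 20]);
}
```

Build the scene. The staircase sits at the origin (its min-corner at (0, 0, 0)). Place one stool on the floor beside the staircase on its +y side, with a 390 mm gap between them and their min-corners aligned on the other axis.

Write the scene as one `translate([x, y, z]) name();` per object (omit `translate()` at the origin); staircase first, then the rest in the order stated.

staircase();
translate([0, 2232, 0]) stool();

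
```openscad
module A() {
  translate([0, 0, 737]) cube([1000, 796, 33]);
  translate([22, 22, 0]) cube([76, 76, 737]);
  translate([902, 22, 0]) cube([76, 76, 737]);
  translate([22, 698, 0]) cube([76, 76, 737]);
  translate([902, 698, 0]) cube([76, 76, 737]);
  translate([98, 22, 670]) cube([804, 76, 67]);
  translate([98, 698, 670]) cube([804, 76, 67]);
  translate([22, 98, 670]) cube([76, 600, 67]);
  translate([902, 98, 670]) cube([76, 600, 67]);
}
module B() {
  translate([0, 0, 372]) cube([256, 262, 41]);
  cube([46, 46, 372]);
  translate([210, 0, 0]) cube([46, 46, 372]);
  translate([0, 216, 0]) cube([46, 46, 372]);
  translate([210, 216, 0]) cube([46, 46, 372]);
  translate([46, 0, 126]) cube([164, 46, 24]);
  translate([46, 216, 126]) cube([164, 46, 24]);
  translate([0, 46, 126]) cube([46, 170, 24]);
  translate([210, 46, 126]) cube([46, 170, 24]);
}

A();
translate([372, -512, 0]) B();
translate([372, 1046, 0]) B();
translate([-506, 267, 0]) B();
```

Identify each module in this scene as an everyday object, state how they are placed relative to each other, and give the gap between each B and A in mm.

A is a table. B is a stool. Three stools sit around the table at the −y, +y, −x sides. The gap between each stool and the table is 250 mm.

Each stool's nearest face is 250 mm from the table's bounding box.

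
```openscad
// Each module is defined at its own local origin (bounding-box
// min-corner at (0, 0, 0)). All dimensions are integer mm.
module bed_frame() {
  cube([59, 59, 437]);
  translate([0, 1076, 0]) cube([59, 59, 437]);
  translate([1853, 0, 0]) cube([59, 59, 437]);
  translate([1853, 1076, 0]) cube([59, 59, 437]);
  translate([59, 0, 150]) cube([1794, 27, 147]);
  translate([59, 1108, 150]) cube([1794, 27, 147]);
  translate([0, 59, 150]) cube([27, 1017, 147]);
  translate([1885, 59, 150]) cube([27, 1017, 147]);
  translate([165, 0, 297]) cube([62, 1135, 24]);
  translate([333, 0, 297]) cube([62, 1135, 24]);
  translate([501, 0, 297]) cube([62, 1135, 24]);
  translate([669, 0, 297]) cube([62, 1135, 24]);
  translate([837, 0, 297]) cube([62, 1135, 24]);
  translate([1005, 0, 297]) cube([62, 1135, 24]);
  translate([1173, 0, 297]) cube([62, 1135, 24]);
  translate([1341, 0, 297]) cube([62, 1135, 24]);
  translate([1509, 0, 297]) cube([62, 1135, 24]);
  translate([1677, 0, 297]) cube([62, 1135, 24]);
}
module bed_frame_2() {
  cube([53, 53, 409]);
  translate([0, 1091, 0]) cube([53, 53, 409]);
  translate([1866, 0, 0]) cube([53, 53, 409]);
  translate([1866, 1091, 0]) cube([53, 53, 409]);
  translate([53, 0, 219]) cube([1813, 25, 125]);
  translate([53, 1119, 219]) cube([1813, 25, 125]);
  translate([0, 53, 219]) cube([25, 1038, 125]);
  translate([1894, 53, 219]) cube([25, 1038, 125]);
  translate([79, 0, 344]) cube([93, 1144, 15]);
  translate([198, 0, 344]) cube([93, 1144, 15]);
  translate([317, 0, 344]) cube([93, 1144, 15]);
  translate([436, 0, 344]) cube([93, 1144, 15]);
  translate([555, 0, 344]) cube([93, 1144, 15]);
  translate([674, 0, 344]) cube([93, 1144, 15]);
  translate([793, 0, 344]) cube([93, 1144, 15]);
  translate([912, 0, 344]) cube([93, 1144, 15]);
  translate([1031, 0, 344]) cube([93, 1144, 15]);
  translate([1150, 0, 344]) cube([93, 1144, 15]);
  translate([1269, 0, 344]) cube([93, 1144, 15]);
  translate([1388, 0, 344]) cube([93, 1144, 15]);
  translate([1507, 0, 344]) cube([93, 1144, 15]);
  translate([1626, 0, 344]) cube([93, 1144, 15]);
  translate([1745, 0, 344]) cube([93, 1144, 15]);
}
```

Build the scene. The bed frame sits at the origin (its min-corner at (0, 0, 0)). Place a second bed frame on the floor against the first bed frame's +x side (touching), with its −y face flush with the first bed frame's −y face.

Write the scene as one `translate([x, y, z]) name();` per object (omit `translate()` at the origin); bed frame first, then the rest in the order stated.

bed_frame();
translate([1912, 0, 0]) bed_frame_2();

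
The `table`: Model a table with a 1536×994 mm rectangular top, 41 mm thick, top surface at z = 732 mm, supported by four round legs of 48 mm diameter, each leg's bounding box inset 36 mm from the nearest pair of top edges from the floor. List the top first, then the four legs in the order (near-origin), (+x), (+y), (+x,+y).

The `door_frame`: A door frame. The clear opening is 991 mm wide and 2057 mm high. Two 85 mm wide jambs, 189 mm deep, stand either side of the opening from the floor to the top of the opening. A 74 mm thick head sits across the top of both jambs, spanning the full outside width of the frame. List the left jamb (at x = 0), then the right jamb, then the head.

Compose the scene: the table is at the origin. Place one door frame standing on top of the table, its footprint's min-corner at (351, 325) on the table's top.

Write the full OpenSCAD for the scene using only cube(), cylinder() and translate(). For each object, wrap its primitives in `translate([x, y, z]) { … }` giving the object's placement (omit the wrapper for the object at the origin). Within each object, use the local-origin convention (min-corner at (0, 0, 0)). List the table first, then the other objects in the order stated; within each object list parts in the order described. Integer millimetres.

translate([0, 0, 691]) cube([1536, 994, 41]);
translate([60, 60, 0]) cylinder(h = 691, r = 24);
translate([1476, 60, 0]) cylinder(h = 691, r = 24);
translate([60, 934, 0]) cylinder(h = 691, r = 24);
translate([1476, 934, 0]) cylinder(h = 691, r = 24);
translate([351, 325, 732]) {
  cube([85, 189, 2057]);
  translate([1076, 0, 0]) cube([85, 189, 2057]);
  translate([0, 0, 2057]) cube([1161, 189, 74]);
}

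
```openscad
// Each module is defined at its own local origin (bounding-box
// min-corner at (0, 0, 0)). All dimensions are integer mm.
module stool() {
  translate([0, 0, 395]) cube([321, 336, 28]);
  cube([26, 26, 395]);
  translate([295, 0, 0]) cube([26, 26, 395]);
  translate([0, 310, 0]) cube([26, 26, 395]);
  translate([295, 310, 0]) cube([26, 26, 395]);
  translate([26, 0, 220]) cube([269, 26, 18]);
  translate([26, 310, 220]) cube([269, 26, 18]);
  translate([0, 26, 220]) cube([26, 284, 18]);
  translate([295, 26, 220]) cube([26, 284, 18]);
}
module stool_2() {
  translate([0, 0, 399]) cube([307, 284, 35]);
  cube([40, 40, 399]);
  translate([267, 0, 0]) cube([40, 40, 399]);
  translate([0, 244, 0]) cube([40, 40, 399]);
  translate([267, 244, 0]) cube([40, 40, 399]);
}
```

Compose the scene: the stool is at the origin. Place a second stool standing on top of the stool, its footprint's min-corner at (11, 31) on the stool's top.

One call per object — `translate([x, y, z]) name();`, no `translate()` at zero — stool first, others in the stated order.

stool();
translate([11, 31, 423]) stool_2();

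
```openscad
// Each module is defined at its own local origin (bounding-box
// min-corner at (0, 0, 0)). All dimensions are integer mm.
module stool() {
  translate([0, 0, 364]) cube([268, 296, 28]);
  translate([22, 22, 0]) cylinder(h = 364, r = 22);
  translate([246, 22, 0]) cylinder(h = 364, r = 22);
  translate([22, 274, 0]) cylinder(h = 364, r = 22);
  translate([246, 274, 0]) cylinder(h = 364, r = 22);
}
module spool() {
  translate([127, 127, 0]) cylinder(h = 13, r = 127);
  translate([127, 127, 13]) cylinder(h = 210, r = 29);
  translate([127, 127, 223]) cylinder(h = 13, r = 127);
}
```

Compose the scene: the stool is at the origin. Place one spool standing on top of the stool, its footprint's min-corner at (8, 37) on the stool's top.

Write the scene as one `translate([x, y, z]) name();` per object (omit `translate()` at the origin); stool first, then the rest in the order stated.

stool();
translate([8, 37, 392]) spool();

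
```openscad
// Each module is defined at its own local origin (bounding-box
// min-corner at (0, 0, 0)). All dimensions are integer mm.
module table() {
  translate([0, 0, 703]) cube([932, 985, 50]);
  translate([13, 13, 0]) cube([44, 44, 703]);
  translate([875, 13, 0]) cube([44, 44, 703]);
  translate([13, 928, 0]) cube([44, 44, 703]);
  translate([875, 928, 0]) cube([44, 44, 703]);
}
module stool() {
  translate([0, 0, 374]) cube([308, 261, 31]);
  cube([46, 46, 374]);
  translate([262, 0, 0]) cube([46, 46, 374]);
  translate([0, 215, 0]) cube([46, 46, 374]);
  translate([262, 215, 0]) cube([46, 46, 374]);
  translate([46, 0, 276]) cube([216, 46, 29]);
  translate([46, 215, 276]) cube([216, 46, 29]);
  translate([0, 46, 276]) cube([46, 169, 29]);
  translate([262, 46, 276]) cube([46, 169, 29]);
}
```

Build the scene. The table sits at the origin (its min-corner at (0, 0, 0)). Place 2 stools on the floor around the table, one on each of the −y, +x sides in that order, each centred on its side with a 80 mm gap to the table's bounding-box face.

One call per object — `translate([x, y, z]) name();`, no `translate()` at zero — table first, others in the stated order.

table();
translate([312, -341, 0]) stool();
translate([1012, 362, 0]) stool();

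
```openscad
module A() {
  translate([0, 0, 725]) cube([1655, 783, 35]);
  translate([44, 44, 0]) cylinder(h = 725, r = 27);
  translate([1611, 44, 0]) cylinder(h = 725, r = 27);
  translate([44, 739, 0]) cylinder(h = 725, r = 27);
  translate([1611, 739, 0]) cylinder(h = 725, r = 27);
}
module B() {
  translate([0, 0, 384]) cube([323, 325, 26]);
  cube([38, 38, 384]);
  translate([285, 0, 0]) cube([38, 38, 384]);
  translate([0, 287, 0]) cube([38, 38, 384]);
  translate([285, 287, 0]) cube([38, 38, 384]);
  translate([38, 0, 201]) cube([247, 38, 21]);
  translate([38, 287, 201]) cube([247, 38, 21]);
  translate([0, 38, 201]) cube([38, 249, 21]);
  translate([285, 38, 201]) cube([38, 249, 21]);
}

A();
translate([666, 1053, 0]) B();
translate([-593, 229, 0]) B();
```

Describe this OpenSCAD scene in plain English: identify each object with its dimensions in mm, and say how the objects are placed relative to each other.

A is a rectangular dining table. The top is 1655×783×35 mm with its upper surface at z = 760 mm. It stands on four round legs of 54 mm diameter, each leg's bounding box inset 17 mm from the nearest pair of top edges, running from the floor to the underside of the top.

B is a four-legged stool. The seat is a 323×325×26 mm slab whose top surface is at z = 410 mm; four square legs, each 38×38 mm in cross-section, run from the floor (z = 0) to the underside of the seat, each flush with a corner of the seat. Four stretchers, 38 mm wide and 21 mm tall, connect adjacent legs with their undersides at z = 201 mm, each running between the inner faces of the legs it joins and aligned with the legs' outer faces on the other axis.

Two stools sit around the table at the +y, −x sides.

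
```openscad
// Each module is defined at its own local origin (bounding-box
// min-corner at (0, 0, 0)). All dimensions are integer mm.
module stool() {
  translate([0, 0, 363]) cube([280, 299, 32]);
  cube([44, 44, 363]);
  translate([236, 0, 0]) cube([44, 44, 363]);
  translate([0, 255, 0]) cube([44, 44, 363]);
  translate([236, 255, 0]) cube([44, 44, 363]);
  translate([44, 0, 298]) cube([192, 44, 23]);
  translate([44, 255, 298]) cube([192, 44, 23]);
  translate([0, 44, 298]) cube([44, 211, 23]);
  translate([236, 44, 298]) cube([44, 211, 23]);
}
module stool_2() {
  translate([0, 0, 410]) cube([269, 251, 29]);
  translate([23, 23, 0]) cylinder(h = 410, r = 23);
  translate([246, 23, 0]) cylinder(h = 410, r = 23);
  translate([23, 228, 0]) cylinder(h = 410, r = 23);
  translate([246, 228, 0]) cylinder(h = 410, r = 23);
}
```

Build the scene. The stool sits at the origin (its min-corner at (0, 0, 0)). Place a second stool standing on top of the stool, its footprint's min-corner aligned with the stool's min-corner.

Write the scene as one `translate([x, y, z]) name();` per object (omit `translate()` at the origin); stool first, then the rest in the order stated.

stool();
translate([0, 0, 395]) stool_2();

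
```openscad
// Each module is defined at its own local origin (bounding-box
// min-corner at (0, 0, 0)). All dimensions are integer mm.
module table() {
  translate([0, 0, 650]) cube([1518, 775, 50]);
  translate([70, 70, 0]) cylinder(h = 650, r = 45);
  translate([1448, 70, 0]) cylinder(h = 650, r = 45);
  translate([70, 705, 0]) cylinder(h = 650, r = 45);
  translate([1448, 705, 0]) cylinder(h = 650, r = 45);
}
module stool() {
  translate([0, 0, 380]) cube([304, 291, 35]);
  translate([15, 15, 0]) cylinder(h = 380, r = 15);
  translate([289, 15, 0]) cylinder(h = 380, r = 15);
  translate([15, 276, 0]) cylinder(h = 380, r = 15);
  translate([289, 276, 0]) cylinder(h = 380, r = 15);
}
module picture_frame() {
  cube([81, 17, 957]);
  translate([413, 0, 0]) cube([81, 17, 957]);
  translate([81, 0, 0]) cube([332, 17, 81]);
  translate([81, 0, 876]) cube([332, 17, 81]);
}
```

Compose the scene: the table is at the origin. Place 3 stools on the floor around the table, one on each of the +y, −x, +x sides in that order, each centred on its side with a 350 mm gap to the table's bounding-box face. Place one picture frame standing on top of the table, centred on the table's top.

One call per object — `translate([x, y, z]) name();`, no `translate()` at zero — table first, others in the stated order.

table();
translate([607, 1125, 0]) stool();
translate([-654, 242, 0]) stool();
translate([1868, 242, 0]) stool();
translate([512, 379, 700]) picture_frame();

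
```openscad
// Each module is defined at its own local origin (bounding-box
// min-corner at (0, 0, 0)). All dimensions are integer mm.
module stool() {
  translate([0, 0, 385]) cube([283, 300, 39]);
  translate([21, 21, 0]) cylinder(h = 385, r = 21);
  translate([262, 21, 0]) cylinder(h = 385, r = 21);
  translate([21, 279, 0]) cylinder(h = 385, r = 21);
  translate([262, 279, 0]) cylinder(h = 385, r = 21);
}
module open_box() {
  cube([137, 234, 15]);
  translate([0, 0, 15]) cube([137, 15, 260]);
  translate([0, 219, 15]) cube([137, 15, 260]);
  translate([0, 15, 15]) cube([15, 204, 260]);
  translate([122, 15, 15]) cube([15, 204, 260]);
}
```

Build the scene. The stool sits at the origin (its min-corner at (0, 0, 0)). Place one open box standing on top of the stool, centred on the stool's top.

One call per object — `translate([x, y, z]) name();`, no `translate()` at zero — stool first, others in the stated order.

stool();
translate([73, 33, 424]) open_box();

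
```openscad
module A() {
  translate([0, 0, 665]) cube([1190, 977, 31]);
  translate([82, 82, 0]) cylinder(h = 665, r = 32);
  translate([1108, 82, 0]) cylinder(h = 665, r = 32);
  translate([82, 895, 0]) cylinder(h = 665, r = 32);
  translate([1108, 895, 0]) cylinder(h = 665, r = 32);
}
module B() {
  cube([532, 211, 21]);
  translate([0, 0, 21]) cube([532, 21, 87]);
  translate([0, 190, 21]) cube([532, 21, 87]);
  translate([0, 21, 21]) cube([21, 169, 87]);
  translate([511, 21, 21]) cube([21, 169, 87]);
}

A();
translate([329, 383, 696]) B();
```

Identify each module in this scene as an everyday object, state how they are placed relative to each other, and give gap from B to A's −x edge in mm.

The open box's min-x is at 329; the table's min-x is 0; gap = 329 mm.

A is a table. B is an open box. The open box is on top of the table, centred. The gap from the open box to the table's −x edge is 329 mm.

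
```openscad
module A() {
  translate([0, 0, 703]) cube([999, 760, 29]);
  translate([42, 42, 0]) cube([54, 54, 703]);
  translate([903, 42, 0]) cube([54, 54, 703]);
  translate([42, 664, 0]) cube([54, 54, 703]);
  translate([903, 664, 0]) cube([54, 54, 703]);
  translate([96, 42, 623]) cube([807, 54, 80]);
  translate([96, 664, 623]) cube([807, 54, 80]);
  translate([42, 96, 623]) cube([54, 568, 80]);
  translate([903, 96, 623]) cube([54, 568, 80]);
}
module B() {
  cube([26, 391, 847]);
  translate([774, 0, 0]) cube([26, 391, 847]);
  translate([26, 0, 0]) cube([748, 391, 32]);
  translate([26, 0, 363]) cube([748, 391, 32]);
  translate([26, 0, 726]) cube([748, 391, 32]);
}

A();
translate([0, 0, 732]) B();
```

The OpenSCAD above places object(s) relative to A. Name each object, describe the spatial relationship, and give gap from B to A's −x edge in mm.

The bookshelf's min-x is at 0; the table's min-x is 0; gap = 0 mm.

A is a table. B is a bookshelf. The bookshelf is on top of the table. The gap from the bookshelf to the table's −x edge is 0 mm.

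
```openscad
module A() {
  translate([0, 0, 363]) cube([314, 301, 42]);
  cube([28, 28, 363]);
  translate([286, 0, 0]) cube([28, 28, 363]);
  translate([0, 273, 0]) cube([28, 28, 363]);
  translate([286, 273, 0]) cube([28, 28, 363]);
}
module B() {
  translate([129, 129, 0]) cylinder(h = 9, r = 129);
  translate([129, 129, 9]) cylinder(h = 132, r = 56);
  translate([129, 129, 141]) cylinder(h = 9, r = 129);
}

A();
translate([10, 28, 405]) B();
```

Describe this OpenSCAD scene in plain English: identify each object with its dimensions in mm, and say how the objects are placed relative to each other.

A is a four-legged stool. The seat is 314×301 mm, 42 mm thick, top at z = 405 mm. It stands on four square legs, each 28×28 mm in cross-section, from z = 0 to the seat underside, each flush with a corner of the seat.

B is a spool: two coaxial disc flanges of radius 129 mm and thickness 9 mm, joined by a core cylinder of radius 56 mm and height 132 mm. The lower flange rests on z = 0 and the three cylinders share a vertical axis.

The spool is on top of the stool.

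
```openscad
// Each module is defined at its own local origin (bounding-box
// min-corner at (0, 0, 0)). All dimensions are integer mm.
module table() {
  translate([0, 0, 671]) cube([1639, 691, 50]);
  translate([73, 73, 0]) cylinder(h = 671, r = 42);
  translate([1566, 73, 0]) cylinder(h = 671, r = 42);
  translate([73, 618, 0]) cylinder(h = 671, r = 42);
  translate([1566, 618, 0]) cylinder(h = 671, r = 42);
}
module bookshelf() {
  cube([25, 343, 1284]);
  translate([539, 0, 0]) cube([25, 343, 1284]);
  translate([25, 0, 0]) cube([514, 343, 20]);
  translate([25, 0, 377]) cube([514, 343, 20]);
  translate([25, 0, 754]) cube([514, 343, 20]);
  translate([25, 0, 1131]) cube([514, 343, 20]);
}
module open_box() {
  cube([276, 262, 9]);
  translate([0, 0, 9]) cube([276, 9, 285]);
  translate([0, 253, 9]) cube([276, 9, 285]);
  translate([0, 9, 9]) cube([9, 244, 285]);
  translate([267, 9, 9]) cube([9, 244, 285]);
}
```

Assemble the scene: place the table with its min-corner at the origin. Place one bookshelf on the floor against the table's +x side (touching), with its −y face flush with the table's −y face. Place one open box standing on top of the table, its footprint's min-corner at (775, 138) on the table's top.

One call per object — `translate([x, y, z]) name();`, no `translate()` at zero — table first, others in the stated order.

table();
translate([1639, 0, 0]) bookshelf();
translate([775, 138, 721]) open_box();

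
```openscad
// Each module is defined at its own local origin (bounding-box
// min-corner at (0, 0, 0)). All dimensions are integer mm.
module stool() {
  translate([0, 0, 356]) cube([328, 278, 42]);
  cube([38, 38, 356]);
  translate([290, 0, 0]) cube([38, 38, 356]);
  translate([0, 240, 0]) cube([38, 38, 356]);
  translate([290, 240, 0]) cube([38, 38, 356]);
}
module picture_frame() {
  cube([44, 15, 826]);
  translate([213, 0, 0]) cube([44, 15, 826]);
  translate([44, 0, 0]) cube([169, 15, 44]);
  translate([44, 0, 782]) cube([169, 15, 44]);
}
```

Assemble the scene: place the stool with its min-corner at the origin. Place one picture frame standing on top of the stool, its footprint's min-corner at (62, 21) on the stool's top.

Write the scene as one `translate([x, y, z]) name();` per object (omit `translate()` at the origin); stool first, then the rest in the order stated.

stool();
translate([62, 21, 398]) picture_frame();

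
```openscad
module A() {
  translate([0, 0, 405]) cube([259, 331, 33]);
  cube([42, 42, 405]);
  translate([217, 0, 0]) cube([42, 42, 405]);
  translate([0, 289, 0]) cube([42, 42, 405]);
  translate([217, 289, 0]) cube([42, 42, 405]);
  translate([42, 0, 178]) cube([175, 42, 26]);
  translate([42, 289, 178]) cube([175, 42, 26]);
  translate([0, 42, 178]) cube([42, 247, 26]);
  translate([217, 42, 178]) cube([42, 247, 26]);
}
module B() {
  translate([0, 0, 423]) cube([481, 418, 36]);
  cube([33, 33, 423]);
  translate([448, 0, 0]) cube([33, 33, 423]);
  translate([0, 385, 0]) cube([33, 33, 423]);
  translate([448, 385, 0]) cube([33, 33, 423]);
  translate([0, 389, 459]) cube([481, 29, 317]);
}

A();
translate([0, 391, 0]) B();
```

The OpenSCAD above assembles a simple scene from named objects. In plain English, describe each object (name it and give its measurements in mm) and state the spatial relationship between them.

A is a simple wooden stool: a rectangular seat 259 mm (x) by 331 mm (y), 33 mm thick, top face at z = 438 mm, on four square legs, each 42×42 mm in cross-section. The legs rest on z = 0, each flush with a corner of the seat. Four stretchers, 42 mm wide and 26 mm tall, connect adjacent legs with their undersides at z = 178 mm, each running between the inner faces of the legs it joins and aligned with the legs' outer faces on the other axis.

B is a chair. The seat is a 481×418×36 mm slab with its top at z = 459 mm, on four 33×33 mm corner legs (flush with the seat edges, standing on z = 0). A flat backrest 29 mm thick, 317 mm tall, spans the full seat width and rises from the seat top along its +y edge, rear face flush with the rear of the seat.

The chair is on the floor beside the stool on its +y side.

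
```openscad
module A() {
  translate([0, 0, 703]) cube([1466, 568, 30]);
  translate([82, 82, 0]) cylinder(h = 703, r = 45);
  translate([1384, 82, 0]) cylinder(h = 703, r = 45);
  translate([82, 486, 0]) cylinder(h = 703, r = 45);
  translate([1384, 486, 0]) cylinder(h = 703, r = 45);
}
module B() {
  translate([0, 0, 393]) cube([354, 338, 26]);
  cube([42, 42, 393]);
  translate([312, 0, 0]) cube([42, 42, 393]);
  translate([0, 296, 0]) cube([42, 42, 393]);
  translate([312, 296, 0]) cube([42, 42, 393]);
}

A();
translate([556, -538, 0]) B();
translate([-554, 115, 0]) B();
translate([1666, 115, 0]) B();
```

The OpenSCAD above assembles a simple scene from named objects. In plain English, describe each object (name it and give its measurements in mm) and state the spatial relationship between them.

A is a table: top 1466 mm (x) × 568 mm (y), 30 mm thick, upper face at z = 733 mm, on four round legs of 90 mm diameter, each leg's bounding box inset 37 mm from the nearest pair of top edges, running from z = 0 to the bottom of the top.

B is a four-legged stool. The seat is a 354×338×26 mm slab whose top surface is at z = 419 mm; four square legs, each 42×42 mm in cross-section, run from the floor (z = 0) to the underside of the seat, each flush with a corner of the seat.

Three stools sit around the table at the −y, −x, +x sides.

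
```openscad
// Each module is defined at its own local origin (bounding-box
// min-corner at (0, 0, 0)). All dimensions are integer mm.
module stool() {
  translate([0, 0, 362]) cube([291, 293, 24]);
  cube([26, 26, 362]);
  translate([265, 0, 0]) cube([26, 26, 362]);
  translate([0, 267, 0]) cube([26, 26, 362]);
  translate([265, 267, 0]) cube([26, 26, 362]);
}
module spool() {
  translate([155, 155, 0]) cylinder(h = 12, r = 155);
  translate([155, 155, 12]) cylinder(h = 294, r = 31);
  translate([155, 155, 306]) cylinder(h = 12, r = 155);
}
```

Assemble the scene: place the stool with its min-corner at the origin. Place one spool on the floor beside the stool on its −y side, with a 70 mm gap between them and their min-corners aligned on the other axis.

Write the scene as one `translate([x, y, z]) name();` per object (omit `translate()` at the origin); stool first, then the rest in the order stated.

stool();
translate([0, -380, 0]) spool();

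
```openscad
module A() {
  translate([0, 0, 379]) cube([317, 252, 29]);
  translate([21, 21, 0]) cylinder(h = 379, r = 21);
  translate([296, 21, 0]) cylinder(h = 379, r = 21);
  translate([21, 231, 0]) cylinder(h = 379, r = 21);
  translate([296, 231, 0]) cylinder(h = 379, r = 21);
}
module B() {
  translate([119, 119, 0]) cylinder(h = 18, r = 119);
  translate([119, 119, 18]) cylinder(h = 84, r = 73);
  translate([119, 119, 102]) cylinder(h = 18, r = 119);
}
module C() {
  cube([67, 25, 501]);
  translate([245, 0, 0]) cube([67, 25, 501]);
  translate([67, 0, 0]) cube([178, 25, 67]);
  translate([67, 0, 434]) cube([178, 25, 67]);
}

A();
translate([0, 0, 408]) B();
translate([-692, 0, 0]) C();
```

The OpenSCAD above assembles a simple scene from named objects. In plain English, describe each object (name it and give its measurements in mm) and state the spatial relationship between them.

A is a four-legged stool. The seat is a 317×252×29 mm slab whose top surface is at z = 408 mm; four round legs, each 42 mm in diameter, run from the floor (z = 0) to the underside of the seat, each leg's axis is inset half a diameter from the nearest pair of seat edges (so the leg's bounding box is flush with the corner).

B is a spool: two coaxial disc flanges of radius 119 mm and thickness 18 mm, joined by a core cylinder of radius 73 mm and height 84 mm. The lower flange rests on z = 0 and the three cylinders share a vertical axis.

C is a picture frame with a 178×367 mm rectangular opening (x by z) and a uniform 67 mm border on every side. Frame depth is 25 mm along y. It is built from two vertical stiles running the full outside height and two horizontal rails spanning the gap between the stiles.

The spool is on top of the stool. The picture frame is on the floor beside the stool on its −x side.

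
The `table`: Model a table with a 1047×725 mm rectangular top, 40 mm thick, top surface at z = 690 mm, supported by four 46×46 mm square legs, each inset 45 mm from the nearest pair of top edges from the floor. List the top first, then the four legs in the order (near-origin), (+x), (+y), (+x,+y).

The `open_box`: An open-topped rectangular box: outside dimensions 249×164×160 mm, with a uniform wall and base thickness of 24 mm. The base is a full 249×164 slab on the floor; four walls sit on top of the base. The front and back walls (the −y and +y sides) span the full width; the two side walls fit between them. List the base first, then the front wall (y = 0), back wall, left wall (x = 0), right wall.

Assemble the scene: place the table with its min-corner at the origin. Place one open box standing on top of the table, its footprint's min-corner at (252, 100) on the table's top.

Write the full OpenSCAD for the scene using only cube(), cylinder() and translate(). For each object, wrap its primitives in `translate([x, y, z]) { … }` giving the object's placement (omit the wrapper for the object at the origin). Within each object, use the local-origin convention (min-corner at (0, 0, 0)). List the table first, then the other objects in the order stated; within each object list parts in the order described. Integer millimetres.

translate([0, 0, 650]) cube([1047, 725, 40]);
translate([45, 45, 0]) cube([46, 46, 650]);
translate([956, 45, 0]) cube([46, 46, 650]);
translate([45, 634, 0]) cube([46, 46, 650]);
translate([956, 634, 0]) cube([46, 46, 650]);
translate([252, 100, 690]) {
  cube([249, 164, 24]);
  translate([0, 0, 24]) cube([249, 24, 136]);
  translate([0, 140, 24]) cube([249, 24, 136]);
  translate([0, 24, 24]) cube([24, 116, 136]);
  translate([225, 24, 24]) cube([24, 116, 136]);
}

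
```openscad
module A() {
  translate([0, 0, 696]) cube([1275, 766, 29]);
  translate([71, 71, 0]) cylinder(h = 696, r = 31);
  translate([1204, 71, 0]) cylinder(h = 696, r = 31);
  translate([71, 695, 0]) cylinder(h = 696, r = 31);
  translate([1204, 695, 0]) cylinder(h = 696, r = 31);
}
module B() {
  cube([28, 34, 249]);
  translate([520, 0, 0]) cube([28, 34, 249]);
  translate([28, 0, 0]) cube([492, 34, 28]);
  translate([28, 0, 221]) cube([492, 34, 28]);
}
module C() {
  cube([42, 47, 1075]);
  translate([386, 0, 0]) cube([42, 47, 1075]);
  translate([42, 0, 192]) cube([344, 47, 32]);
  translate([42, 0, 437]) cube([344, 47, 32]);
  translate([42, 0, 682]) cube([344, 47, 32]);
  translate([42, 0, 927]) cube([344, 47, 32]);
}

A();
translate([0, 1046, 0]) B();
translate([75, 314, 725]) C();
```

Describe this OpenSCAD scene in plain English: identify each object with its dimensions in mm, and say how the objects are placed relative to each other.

A is a table: top 1275 mm (x) × 766 mm (y), 29 mm thick, upper face at z = 725 mm, on four round legs of 62 mm diameter, each leg's bounding box inset 40 mm from the nearest pair of top edges, running from z = 0 to the bottom of the top.

B is a rectangular picture frame lying in the x–z plane (depth along y). The opening is 492 mm wide (x) by 193 mm tall (z), surrounded by a border 28 mm wide on all four sides. The frame is 34 mm deep and is made of two full-height vertical stiles with two horizontal rails fitted between them.

C is a wooden ladder with two side rails of 42×47 mm section and 1075 mm height, set 428 mm apart overall. Between them run 4 rectangular rungs (47 mm deep, 32 mm thick), front faces flush with the rails' −y face. The bottom of the first rung is 192 mm above the floor and each subsequent rung is 245 mm higher than the one below.

The picture frame is on the floor beside the table on its +y side. The ladder is on top of the table.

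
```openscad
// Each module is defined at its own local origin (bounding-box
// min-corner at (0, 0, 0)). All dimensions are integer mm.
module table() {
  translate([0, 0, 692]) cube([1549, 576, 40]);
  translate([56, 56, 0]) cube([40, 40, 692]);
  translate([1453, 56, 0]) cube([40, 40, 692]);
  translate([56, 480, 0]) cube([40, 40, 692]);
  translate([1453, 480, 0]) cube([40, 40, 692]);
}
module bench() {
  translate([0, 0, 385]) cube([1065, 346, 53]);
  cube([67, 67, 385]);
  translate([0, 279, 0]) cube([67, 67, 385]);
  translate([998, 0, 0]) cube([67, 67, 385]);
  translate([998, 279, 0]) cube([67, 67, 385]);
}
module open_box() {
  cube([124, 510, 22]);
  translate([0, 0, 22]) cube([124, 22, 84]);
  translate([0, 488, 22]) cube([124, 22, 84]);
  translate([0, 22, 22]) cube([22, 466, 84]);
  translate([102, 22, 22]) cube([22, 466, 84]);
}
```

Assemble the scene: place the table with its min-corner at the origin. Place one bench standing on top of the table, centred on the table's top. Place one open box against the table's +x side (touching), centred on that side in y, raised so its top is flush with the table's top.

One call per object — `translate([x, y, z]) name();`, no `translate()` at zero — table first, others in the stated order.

table();
translate([242, 115, 732]) bench();
translate([1549, 33, 626]) open_box();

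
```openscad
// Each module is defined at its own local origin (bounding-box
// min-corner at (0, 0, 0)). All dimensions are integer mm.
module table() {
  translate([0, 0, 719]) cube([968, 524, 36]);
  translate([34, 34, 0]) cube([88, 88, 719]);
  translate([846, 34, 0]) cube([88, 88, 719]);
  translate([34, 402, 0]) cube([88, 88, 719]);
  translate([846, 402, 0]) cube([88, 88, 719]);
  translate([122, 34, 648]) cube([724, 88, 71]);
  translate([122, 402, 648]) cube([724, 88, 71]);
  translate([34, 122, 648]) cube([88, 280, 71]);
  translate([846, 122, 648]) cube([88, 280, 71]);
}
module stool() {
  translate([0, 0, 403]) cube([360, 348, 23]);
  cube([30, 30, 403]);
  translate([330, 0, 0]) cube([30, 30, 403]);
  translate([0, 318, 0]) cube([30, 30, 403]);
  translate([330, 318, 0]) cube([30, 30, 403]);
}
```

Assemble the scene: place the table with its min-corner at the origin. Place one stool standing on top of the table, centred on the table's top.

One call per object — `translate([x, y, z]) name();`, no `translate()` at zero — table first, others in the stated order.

table();
translate([304, 88, 755]) stool();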